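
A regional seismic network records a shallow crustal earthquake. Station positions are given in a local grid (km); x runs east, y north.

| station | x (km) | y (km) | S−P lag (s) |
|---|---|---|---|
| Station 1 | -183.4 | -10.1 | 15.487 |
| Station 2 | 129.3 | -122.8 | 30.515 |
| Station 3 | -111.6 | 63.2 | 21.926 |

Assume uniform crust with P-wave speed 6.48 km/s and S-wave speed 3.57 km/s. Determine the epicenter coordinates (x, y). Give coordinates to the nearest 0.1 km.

x ≈ -113.0 km, y ≈ -111.1 km

Distance from S−P lag: d = Δt · v_P v_S / (v_P − v_S) = Δt · (6.48·3.57)/(6.48−3.57) ≈ 7.9497·Δt.
So d_Station 1 = 123.12, d_Station 2 = 242.58, d_Station 3 = 174.30 km.
Circle about each station: (x + 183.4)² + (y + 10.1)² = 123.12²; (x − 129.3)² + (y + 122.8)² = 242.58²; (x + 111.6)² + (y − 63.2)² = 174.30².
Subtracting the Station 1 equation from the Station 2 and Station 3 equations removes the quadratic terms:
625.4 x − 225.4 y = -45625.76
143.6 x + 146.6 y = -32510.73
Solving the 2×2 system: x ≈ -113.0, y ≈ -111.1 km.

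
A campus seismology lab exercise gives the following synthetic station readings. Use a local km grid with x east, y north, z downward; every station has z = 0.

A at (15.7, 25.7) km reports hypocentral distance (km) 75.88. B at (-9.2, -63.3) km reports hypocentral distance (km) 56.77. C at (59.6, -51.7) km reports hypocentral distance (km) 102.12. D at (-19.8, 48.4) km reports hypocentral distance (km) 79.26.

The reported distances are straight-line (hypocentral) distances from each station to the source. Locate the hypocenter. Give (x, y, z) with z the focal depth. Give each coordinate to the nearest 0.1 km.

Each station gives a sphere (x−x_i)² + (y−y_i)² + z² = d_i² (stations at z=0).
Subtracting the A sphere from B and C: z² cancels, leaving linear equations in x and y:
-49.8 x − 178.0 y = 5719.49
87.8 x − 154.8 y = 647.35
Solving: x ≈ -33.001, y ≈ -22.899 km (keep extra digits for the depth step; rounded: -33.0, -22.9).
Then from the A sphere: z² = 75.88² − (x − 15.7)² − (y − 25.7)² with x = -33.001, y = -22.899, so z ≈ 32.002 ≈ 32.0 km.
Check against D (with the unrounded solution): distance 79.26 ≈ 79.26 km. ✓

(-33.0, -22.9, 32.0)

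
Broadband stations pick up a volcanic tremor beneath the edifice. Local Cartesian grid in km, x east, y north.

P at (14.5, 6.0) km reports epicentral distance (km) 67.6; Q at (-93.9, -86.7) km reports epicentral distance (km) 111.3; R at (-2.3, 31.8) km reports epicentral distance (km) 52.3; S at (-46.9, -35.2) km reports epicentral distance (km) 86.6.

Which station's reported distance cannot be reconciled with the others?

Solve using three stations at a time. Using P, Q, R (subtract circle equations pairwise → linear system) gives (x, y) ≈ (-52.2, 16.5).
Distances from that point to each station vs reported:
  P: calculated 67.5 vs reported 67.6 → residual 0.1 km
  Q: calculated 111.3 vs reported 111.3 → residual 0.0 km
  R: calculated 52.2 vs reported 52.3 → residual 0.1 km
  S: calculated 51.9 vs reported 86.6 → residual 34.7 km
P, Q, R are mutually consistent (residuals ≈ 0); S is off by 34.7 km.

S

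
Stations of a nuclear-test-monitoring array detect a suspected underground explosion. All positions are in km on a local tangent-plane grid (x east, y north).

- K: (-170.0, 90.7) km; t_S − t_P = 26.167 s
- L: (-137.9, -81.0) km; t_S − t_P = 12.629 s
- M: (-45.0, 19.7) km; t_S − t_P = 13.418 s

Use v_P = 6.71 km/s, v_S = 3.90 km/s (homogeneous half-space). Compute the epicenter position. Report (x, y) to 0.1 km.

Distance from S−P lag: d = Δt · v_P v_S / (v_P − v_S) = Δt · (6.71·3.90)/(6.71−3.90) ≈ 9.3128·Δt.
So d_K = 243.69, d_L = 117.61, d_M = 124.96 km.
Circle about each station: (x + 170.0)² + (y − 90.7)² = 243.69²; (x + 137.9)² + (y + 81.0)² = 117.61²; (x + 45.0)² + (y − 19.7)² = 124.96².
Subtracting pairs of circle equations eliminates x²+y² and gives linear equations (the radical axes):
64.2 x − 343.4 y = 34003.62
250.0 x − 142.0 y = 9056.41
Solving the 2×2 system: x ≈ -22.4, y ≈ -103.2 km.
Check against K (with the unrounded x, y): √((x + 170.0)²+(y − 90.7)²) = 243.69 ≈ 243.69 km. ✓

(-22.4, -103.2)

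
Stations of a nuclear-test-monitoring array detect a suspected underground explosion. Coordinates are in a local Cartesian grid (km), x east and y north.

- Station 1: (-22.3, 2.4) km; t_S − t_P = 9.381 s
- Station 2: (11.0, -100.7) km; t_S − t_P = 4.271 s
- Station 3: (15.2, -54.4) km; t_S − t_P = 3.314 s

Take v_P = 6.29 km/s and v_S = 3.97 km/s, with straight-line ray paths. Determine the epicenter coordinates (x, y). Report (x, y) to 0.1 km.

Distance from S−P lag: d = Δt · v_P v_S / (v_P − v_S) = Δt · (6.29·3.97)/(6.29−3.97) ≈ 10.7635·Δt.
So d_Station 1 = 100.97, d_Station 2 = 45.97, d_Station 3 = 35.67 km.
Circle about each station: (x + 22.3)² + (y − 2.4)² = 100.97²; (x − 11.0)² + (y + 100.7)² = 45.97²; (x − 15.2)² + (y + 54.4)² = 35.67².
Subtracting pairs of circle equations eliminates x²+y² and gives linear equations (the radical axes):
66.6 x − 206.2 y = 17840.14
75.0 x − 113.6 y = 11609.94
Solving the 2×2 system: x ≈ 46.5, y ≈ -71.5 km.

46.5 km east, -71.5 km north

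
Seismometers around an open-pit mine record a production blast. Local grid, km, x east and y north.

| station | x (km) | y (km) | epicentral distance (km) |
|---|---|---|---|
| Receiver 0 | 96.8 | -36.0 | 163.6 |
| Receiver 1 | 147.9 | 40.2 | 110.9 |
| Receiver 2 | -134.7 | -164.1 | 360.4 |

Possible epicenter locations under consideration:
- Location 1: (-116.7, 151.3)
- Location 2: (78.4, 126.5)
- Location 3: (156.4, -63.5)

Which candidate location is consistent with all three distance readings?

For each candidate, compare |candidate − station| to the reported distance:
Location 1: residuals Receiver 0 120.4, Receiver 1 176.1, Receiver 2 44.5 → max 176.1 km
Location 2: residuals Receiver 0 0.1, Receiver 1 0.1, Receiver 2 0.0 → max 0.1 km
Location 3: residuals Receiver 0 98.0, Receiver 1 6.9, Receiver 2 52.4 → max 98.0 km
Only Location 2 has all residuals ≈ 0.

Location 2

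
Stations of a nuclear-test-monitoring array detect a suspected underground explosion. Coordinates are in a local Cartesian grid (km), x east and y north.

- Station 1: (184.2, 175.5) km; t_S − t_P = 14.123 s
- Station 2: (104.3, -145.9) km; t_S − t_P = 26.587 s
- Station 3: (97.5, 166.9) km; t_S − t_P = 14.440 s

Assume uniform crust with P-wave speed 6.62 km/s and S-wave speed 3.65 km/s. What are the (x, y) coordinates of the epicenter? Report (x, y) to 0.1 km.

(154.9, 64.4)

Distance from S−P lag: d = Δt · v_P v_S / (v_P − v_S) = Δt · (6.62·3.65)/(6.62−3.65) ≈ 8.1357·Δt.
So d_Station 1 = 114.90, d_Station 2 = 216.30, d_Station 3 = 117.48 km.
Circle about each station: (x − 184.2)² + (y − 175.5)² = 114.90²; (x − 104.3)² + (y + 145.9)² = 216.30²; (x − 97.5)² + (y − 166.9)² = 117.48².
Subtracting pairs of circle equations eliminates x²+y² and gives linear equations (the radical axes):
-159.8 x − 642.8 y = -66148.27
-173.4 x − 17.2 y = -27967.57
Solving the 2×2 system: x ≈ 154.9, y ≈ 64.4 km.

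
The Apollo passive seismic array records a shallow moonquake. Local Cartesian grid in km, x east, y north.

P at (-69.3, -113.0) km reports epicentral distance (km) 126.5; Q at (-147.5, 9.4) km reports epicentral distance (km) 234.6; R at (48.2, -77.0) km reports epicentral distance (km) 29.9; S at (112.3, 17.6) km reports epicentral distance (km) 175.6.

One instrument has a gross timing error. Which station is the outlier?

S

Solve using three stations at a time. Using P, Q, R (subtract circle equations pairwise → linear system) gives (x, y) ≈ (57.0, -105.6).
Distances from that point to each station vs reported:
  P: calculated 126.5 vs reported 126.5 → residual 0.0 km
  Q: calculated 234.6 vs reported 234.6 → residual 0.0 km
  R: calculated 29.9 vs reported 29.9 → residual 0.0 km
  S: calculated 135.0 vs reported 175.6 → residual 40.6 km
P, Q, R are mutually consistent (residuals ≈ 0); S is off by 40.6 km.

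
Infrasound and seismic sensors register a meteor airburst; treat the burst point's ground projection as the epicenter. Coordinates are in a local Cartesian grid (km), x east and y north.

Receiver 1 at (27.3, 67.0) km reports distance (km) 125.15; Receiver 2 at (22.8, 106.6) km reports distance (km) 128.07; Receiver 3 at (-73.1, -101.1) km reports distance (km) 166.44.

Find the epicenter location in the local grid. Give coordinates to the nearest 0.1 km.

-97.8 km east, 63.5 km north

Circle about each station: (x − 27.3)² + (y − 67.0)² = 125.15²; (x − 22.8)² + (y − 106.6)² = 128.07²; (x + 73.1)² + (y + 101.1)² = 166.44².
Subtracting the Receiver 1 equation from the Receiver 2 and Receiver 3 equations removes the quadratic terms:
-9.0 x + 79.2 y = 5909.71
-200.8 x − 336.2 y = -1709.22
Solving the 2×2 system: x ≈ -97.8, y ≈ 63.5 km.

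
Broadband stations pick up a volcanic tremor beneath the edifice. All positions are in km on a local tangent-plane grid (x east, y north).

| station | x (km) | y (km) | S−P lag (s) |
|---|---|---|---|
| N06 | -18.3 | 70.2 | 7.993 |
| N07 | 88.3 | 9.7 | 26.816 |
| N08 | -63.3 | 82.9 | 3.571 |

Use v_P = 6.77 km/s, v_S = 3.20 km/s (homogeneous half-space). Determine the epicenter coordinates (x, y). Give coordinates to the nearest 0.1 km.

x ≈ -66.0 km, y ≈ 61.4 km

Distance from S−P lag: d = Δt · v_P v_S / (v_P − v_S) = Δt · (6.77·3.20)/(6.77−3.20) ≈ 6.0683·Δt.
So d_N06 = 48.50, d_N07 = 162.73, d_N08 = 21.67 km.
Circle about each station: (x + 18.3)² + (y − 70.2)² = 48.50²; (x − 88.3)² + (y − 9.7)² = 162.73²; (x + 63.3)² + (y − 82.9)² = 21.67².
Subtracting the N06 equation from the N07 and N08 equations removes the quadratic terms:
213.2 x − 121.0 y = -21500.75
-90.0 x + 25.4 y = 7499.03
Solving the 2×2 system: x ≈ -66.0, y ≈ 61.4 km.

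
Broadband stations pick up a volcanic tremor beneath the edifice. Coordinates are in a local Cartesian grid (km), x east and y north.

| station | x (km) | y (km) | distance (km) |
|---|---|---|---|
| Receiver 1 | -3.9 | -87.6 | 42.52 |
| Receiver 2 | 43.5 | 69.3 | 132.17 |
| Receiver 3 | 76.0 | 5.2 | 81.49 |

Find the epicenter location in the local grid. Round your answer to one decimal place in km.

(30.2, -62.2)

Circle about each station: (x + 3.9)² + (y + 87.6)² = 42.52²; (x − 43.5)² + (y − 69.3)² = 132.17²; (x − 76.0)² + (y − 5.2)² = 81.49².
Subtracting the Receiver 1 equation from the Receiver 2 and Receiver 3 equations removes the quadratic terms:
94.8 x + 313.8 y = -16655.19
159.8 x + 185.6 y = -6718.60
Solving the 2×2 system: x ≈ 30.2, y ≈ -62.2 km.
Check against Receiver 1 (with the unrounded x, y): √((x + 3.9)²+(y + 87.6)²) = 42.52 ≈ 42.52 km. ✓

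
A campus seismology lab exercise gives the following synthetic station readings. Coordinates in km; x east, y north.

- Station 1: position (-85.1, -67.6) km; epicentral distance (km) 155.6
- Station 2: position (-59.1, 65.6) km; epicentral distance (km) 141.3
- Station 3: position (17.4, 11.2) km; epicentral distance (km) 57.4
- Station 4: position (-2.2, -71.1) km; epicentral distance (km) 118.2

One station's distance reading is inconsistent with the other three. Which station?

Solve using three stations at a time. Using Station 2, Station 3, Station 4 (subtract circle equations pairwise → linear system) gives (x, y) ≈ (74.3, 19.0).
Distances from that point to each station vs reported:
  Station 1: calculated 181.4 vs reported 155.6 → residual 25.8 km
  Station 2: calculated 141.3 vs reported 141.3 → residual 0.0 km
  Station 3: calculated 57.5 vs reported 57.4 → residual 0.1 km
  Station 4: calculated 118.2 vs reported 118.2 → residual 0.0 km
Station 2, Station 3, Station 4 are mutually consistent (residuals ≈ 0); Station 1 is off by 25.8 km.

Station 1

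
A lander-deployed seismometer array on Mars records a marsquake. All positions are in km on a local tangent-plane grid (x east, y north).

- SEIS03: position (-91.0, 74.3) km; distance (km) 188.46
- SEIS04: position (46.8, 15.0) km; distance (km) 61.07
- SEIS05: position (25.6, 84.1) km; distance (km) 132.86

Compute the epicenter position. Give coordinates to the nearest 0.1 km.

Circle about each station: (x + 91.0)² + (y − 74.3)² = 188.46²; (x − 46.8)² + (y − 15.0)² = 61.07²; (x − 25.6)² + (y − 84.1)² = 132.86².
Subtracting pairs of circle equations eliminates x²+y² and gives linear equations (the radical axes):
275.6 x − 118.6 y = 20401.38
233.2 x + 19.6 y = 11792.07
Solving the 2×2 system: x ≈ 54.4, y ≈ -45.6 km.

x ≈ 54.4 km, y ≈ -45.6 km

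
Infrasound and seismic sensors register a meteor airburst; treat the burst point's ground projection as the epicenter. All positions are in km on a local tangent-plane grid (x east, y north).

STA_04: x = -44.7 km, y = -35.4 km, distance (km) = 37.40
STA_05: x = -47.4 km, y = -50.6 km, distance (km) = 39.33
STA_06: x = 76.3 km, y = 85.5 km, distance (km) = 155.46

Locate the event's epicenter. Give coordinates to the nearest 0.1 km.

(-8.5, -44.8)

Circle about each station: (x + 44.7)² + (y + 35.4)² = 37.40²; (x + 47.4)² + (y + 50.6)² = 39.33²; (x − 76.3)² + (y − 85.5)² = 155.46².
Subtracting pairs of circle equations eliminates x²+y² and gives linear equations (the radical axes):
-5.4 x − 30.4 y = 1407.78
242.0 x + 241.8 y = -12888.36
Solving the 2×2 system: x ≈ -8.5, y ≈ -44.8 km.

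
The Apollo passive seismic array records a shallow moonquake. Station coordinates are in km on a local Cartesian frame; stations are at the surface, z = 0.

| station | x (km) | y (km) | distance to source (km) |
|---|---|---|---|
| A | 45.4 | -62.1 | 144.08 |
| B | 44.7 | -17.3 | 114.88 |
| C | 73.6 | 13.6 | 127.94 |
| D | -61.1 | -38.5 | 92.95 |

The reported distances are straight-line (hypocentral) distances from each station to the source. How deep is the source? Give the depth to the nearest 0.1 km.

depth ≈ 40.7 km

Each station gives a sphere (x−x_i)² + (y−y_i)² + z² = d_i² (stations at z=0).
Subtracting the A sphere from B and C: z² cancels, leaving linear equations in x and y:
-1.4 x + 89.6 y = 3941.44
56.4 x + 151.4 y = 4074.75
Solving: x ≈ -43.992, y ≈ 43.302 km (keep extra digits for the depth step; rounded: -44.0, 43.3).
Then from the A sphere: z² = 144.08² − (x − 45.4)² − (y + 62.1)² with x = -43.992, y = 43.302, so z ≈ 40.725 ≈ 40.7 km.
Check against D (with the unrounded solution): distance 92.97 ≈ 92.95 km. ✓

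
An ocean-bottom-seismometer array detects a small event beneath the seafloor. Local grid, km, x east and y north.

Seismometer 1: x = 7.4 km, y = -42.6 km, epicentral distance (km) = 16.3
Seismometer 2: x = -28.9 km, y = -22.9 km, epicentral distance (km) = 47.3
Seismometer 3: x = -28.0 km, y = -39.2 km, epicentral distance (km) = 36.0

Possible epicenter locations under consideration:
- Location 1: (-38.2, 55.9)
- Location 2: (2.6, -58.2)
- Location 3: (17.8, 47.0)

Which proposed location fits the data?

For each candidate, compare |candidate − station| to the reported distance:
Location 1: residuals Seismometer 1 92.2, Seismometer 2 32.0, Seismometer 3 59.6 → max 92.2 km
Location 2: residuals Seismometer 1 0.0, Seismometer 2 0.0, Seismometer 3 0.0 → max 0.0 km
Location 3: residuals Seismometer 1 73.9, Seismometer 2 36.8, Seismometer 3 61.6 → max 73.9 km
Only Location 2 has all residuals ≈ 0.

Location 2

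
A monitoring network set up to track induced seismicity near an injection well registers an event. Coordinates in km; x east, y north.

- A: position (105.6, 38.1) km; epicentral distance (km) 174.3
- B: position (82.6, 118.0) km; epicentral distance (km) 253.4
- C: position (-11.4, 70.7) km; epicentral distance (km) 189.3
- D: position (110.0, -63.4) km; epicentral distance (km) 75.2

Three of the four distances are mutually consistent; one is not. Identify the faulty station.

C

Solve using three stations at a time. Using A, B, D (subtract circle equations pairwise → linear system) gives (x, y) ≈ (88.4, -135.3).
Distances from that point to each station vs reported:
  A: calculated 174.2 vs reported 174.3 → residual 0.1 km
  B: calculated 253.4 vs reported 253.4 → residual 0.0 km
  C: calculated 228.9 vs reported 189.3 → residual 39.6 km
  D: calculated 75.1 vs reported 75.2 → residual 0.1 km
A, B, D are mutually consistent (residuals ≈ 0); C is off by 39.6 km.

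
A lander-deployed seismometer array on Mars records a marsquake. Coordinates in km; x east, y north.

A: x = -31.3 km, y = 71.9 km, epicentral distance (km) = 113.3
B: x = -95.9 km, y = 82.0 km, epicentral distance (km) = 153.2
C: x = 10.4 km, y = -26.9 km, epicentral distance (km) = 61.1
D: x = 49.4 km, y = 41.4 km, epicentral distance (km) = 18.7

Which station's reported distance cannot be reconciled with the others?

Solve using three stations at a time. Using B, C, D (subtract circle equations pairwise → linear system) gives (x, y) ≈ (45.5, 23.1).
Distances from that point to each station vs reported:
  A: calculated 91.0 vs reported 113.3 → residual 22.3 km
  B: calculated 153.2 vs reported 153.2 → residual 0.0 km
  C: calculated 61.1 vs reported 61.1 → residual 0.0 km
  D: calculated 18.7 vs reported 18.7 → residual 0.0 km
B, C, D are mutually consistent (residuals ≈ 0); A is off by 22.3 km.

A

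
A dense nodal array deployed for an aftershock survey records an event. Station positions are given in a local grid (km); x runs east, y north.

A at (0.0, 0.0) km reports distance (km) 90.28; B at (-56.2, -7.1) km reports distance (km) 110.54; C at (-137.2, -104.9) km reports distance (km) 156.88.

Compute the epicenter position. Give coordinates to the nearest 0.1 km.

Circle about each station: x² + y² = 90.28²; (x + 56.2)² + (y + 7.1)² = 110.54²; (x + 137.2)² + (y + 104.9)² = 156.88².
Subtracting pairs of circle equations eliminates x²+y² and gives linear equations (the radical axes):
-112.4 x − 14.2 y = -859.76
-274.4 x − 209.8 y = 13366.99
Solving the 2×2 system: x ≈ 18.8, y ≈ -88.3 km.

x ≈ 18.8 km, y ≈ -88.3 km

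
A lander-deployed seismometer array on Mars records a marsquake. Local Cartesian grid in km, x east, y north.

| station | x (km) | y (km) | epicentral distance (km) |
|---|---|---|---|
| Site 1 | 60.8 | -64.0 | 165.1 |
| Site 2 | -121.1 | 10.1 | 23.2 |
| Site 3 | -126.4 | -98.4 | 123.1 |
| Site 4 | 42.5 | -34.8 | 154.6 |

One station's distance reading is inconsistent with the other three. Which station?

Site 1

Solve using three stations at a time. Using Site 2, Site 3, Site 4 (subtract circle equations pairwise → linear system) gives (x, y) ≈ (-101.2, 22.1).
Distances from that point to each station vs reported:
  Site 1: calculated 183.5 vs reported 165.1 → residual 18.4 km
  Site 2: calculated 23.2 vs reported 23.2 → residual 0.0 km
  Site 3: calculated 123.1 vs reported 123.1 → residual 0.0 km
  Site 4: calculated 154.6 vs reported 154.6 → residual 0.0 km
Site 2, Site 3, Site 4 are mutually consistent (residuals ≈ 0); Site 1 is off by 18.4 km.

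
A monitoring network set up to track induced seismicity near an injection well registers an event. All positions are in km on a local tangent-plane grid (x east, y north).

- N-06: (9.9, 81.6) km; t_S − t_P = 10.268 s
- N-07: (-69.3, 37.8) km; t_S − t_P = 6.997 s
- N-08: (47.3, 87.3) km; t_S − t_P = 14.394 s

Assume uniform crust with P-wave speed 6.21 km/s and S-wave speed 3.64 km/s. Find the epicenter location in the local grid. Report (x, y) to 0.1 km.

(-78.8, 98.6)

Distance from S−P lag: d = Δt · v_P v_S / (v_P − v_S) = Δt · (6.21·3.64)/(6.21−3.64) ≈ 8.7955·Δt.
So d_N-06 = 90.31, d_N-07 = 61.54, d_N-08 = 126.60 km.
Circle about each station: (x − 9.9)² + (y − 81.6)² = 90.31²; (x + 69.3)² + (y − 37.8)² = 61.54²; (x − 47.3)² + (y − 87.3)² = 126.60².
Subtracting the N-06 equation from the N-07 and N-08 equations removes the quadratic terms:
-158.4 x − 87.6 y = 3843.48
74.8 x + 11.4 y = -4769.65
Solving the 2×2 system: x ≈ -78.8, y ≈ 98.6 km.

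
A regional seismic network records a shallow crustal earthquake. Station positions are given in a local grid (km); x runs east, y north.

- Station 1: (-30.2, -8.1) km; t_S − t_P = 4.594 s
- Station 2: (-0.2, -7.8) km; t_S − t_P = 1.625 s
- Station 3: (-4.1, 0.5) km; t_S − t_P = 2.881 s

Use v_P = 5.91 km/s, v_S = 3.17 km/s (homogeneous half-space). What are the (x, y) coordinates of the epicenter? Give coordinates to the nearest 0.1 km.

x ≈ -0.7 km, y ≈ -18.9 km

Distance from S−P lag: d = Δt · v_P v_S / (v_P − v_S) = Δt · (5.91·3.17)/(5.91−3.17) ≈ 6.8375·Δt.
So d_Station 1 = 31.41, d_Station 2 = 11.11, d_Station 3 = 19.70 km.
Circle about each station: (x + 30.2)² + (y + 8.1)² = 31.41²; (x + 0.2)² + (y + 7.8)² = 11.11²; (x + 4.1)² + (y − 0.5)² = 19.70².
Subtracting pairs of circle equations eliminates x²+y² and gives linear equations (the radical axes):
60.0 x + 0.6 y = -53.61
52.2 x + 17.2 y = -362.09
Solving the 2×2 system: x ≈ -0.7, y ≈ -18.9 km.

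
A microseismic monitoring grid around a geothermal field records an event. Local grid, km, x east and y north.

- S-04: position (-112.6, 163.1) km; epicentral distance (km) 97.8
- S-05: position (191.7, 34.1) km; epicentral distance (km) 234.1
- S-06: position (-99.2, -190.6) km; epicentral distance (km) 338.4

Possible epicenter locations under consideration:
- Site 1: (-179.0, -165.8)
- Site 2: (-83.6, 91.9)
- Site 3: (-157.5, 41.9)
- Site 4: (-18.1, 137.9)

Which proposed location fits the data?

For each candidate, compare |candidate − station| to the reported distance:
Site 1: residuals S-04 237.7, S-05 187.1, S-06 254.8 → max 254.8 km
Site 2: residuals S-04 20.9, S-05 47.2, S-06 55.5 → max 55.5 km
Site 3: residuals S-04 31.4, S-05 115.2, S-06 98.7 → max 115.2 km
Site 4: residuals S-04 0.0, S-05 0.0, S-06 0.0 → max 0.0 km
Only Site 4 has all residuals ≈ 0.

Site 4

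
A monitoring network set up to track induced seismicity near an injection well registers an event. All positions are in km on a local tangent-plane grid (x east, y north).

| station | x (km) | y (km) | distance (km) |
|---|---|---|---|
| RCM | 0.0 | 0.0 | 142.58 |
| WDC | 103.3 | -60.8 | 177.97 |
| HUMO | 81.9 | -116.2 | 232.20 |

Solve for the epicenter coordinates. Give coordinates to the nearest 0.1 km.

82.9 km east, 116.0 km north

Circle about each station: x² + y² = 142.58²; (x − 103.3)² + (y + 60.8)² = 177.97²; (x − 81.9)² + (y + 116.2)² = 232.20².
Subtracting pairs of circle equations eliminates x²+y² and gives linear equations (the radical axes):
206.6 x − 121.6 y = 3023.27
163.8 x − 232.4 y = -13377.73
Solving the 2×2 system: x ≈ 82.9, y ≈ 116.0 km.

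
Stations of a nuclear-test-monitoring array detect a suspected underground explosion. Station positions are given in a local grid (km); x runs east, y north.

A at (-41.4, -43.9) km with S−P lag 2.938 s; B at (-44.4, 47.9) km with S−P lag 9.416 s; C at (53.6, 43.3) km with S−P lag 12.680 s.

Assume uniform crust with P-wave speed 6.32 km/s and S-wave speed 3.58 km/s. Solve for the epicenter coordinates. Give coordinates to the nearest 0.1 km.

Distance from S−P lag: d = Δt · v_P v_S / (v_P − v_S) = Δt · (6.32·3.58)/(6.32−3.58) ≈ 8.2575·Δt.
So d_A = 24.26, d_B = 77.75, d_C = 104.71 km.
Circle about each station: (x + 41.4)² + (y + 43.9)² = 24.26²; (x + 44.4)² + (y − 47.9)² = 77.75²; (x − 53.6)² + (y − 43.3)² = 104.71².
Subtracting the A equation from the B and C equations removes the quadratic terms:
-6.0 x + 183.6 y = -4831.91
190.0 x + 174.4 y = -9268.96
Solving the 2×2 system: x ≈ -23.9, y ≈ -27.1 km.

-23.9 km east, -27.1 km north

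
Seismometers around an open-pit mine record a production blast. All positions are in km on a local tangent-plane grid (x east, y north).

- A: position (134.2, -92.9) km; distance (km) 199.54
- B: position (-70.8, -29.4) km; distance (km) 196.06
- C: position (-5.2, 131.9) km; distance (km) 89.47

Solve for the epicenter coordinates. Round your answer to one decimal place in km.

Circle about each station: (x − 134.2)² + (y + 92.9)² = 199.54²; (x + 70.8)² + (y + 29.4)² = 196.06²; (x + 5.2)² + (y − 131.9)² = 89.47².
Subtracting the A equation from the B and C equations removes the quadratic terms:
-410.0 x + 127.0 y = -19386.36
-278.8 x + 449.6 y = 22595.93
Solving the 2×2 system: x ≈ 77.8, y ≈ 98.5 km.
Check against A (with the unrounded x, y): √((x − 134.2)²+(y + 92.9)²) = 199.54 ≈ 199.54 km. ✓

77.8 km east, 98.5 km north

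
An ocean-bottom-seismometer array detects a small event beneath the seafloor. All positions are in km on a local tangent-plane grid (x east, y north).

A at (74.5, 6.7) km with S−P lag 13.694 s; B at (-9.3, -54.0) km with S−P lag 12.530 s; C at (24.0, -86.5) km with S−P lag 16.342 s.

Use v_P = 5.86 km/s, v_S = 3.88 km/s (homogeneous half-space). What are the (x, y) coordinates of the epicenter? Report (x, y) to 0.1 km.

-65.4 km east, 78.5 km north

Distance from S−P lag: d = Δt · v_P v_S / (v_P − v_S) = Δt · (5.86·3.88)/(5.86−3.88) ≈ 11.4832·Δt.
So d_A = 157.25, d_B = 143.88, d_C = 187.66 km.
Circle about each station: (x − 74.5)² + (y − 6.7)² = 157.25²; (x + 9.3)² + (y + 54.0)² = 143.88²; (x − 24.0)² + (y + 86.5)² = 187.66².
Subtracting the A equation from the B and C equations removes the quadratic terms:
-167.6 x − 121.4 y = 1433.46
-101.0 x − 186.4 y = -8025.60
Solving the 2×2 system: x ≈ -65.4, y ≈ 78.5 km.
Check against A (with the unrounded x, y): √((x − 74.5)²+(y − 6.7)²) = 157.26 ≈ 157.25 km. ✓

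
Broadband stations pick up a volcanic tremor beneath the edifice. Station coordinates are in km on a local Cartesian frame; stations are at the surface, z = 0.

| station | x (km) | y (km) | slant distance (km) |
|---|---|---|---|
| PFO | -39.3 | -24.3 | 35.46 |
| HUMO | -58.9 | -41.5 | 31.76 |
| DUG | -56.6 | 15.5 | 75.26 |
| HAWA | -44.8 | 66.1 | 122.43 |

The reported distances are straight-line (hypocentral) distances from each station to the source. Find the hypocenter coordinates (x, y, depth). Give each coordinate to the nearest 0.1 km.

(-36.3, -54.7, 18.0)

Each station gives a sphere (x−x_i)² + (y−y_i)² + z² = d_i² (stations at z=0).
Subtracting the PFO sphere from HUMO and DUG: z² cancels, leaving linear equations in x and y:
-39.2 x − 34.4 y = 3305.19
-34.6 x + 79.6 y = -3097.83
Solving: x ≈ -36.313, y ≈ -54.702 km (keep extra digits for the depth step; rounded: -36.3, -54.7).
Then from the PFO sphere: z² = 35.46² − (x + 39.3)² − (y + 24.3)² with x = -36.313, y = -54.702, so z ≈ 18.006 ≈ 18.0 km.
Check against HAWA (with the unrounded solution): distance 122.43 ≈ 122.43 km. ✓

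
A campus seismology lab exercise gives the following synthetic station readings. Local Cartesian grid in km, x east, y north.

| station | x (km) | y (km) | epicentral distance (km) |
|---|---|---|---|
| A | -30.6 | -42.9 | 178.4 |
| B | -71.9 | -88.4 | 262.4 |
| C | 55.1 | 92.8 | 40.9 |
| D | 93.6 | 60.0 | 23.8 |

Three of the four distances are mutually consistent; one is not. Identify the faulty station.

Solve using three stations at a time. Using A, C, D (subtract circle equations pairwise → linear system) gives (x, y) ≈ (95.0, 83.8).
Distances from that point to each station vs reported:
  A: calculated 178.4 vs reported 178.4 → residual 0.0 km
  B: calculated 239.8 vs reported 262.4 → residual 22.6 km
  C: calculated 40.9 vs reported 40.9 → residual 0.0 km
  D: calculated 23.8 vs reported 23.8 → residual 0.0 km
A, C, D are mutually consistent (residuals ≈ 0); B is off by 22.6 km.

B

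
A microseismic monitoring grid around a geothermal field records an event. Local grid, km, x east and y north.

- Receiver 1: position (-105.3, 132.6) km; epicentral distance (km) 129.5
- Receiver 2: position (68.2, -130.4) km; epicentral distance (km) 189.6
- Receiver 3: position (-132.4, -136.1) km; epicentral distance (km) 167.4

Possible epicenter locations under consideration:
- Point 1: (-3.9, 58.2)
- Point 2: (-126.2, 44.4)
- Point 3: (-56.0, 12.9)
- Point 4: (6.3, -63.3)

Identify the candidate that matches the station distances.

For each candidate, compare |candidate − station| to the reported distance:
Point 1: residuals Receiver 1 3.7, Receiver 2 12.3, Receiver 3 65.5 → max 65.5 km
Point 2: residuals Receiver 1 38.9, Receiver 2 71.8, Receiver 3 13.2 → max 71.8 km
Point 3: residuals Receiver 1 0.0, Receiver 2 0.0, Receiver 3 0.0 → max 0.0 km
Point 4: residuals Receiver 1 96.0, Receiver 2 98.3, Receiver 3 10.8 → max 98.3 km
Only Point 3 has all residuals ≈ 0.

Point 3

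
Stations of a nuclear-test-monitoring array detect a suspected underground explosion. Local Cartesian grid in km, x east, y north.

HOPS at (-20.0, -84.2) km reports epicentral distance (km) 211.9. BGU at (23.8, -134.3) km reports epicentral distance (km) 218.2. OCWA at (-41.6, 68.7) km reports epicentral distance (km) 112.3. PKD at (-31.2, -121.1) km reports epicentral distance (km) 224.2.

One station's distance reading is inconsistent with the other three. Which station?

HOPS

Solve using three stations at a time. Using BGU, OCWA, PKD (subtract circle equations pairwise → linear system) gives (x, y) ≈ (70.0, 78.8).
Distances from that point to each station vs reported:
  HOPS: calculated 186.2 vs reported 211.9 → residual 25.7 km
  BGU: calculated 218.1 vs reported 218.2 → residual 0.1 km
  OCWA: calculated 112.1 vs reported 112.3 → residual 0.2 km
  PKD: calculated 224.1 vs reported 224.2 → residual 0.1 km
BGU, OCWA, PKD are mutually consistent (residuals ≈ 0); HOPS is off by 25.7 km.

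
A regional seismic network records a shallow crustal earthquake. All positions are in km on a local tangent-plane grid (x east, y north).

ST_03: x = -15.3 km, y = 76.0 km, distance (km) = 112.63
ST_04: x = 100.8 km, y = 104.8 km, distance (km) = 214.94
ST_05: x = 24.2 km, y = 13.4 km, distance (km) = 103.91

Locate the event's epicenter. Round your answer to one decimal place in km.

-74.2 km east, -20.0 km north

Circle about each station: (x + 15.3)² + (y − 76.0)² = 112.63²; (x − 100.8)² + (y − 104.8)² = 214.94²; (x − 24.2)² + (y − 13.4)² = 103.91².
Subtracting the ST_03 equation from the ST_04 and ST_05 equations removes the quadratic terms:
232.2 x + 57.6 y = -18380.10
79.0 x − 125.2 y = -3356.66
Solving the 2×2 system: x ≈ -74.2, y ≈ -20.0 km.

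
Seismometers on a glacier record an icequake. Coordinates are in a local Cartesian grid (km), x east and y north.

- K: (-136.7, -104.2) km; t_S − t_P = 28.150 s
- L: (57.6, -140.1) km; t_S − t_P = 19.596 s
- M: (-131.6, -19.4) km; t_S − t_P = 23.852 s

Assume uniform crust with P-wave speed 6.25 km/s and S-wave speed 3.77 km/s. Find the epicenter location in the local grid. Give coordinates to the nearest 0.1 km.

Distance from S−P lag: d = Δt · v_P v_S / (v_P − v_S) = Δt · (6.25·3.77)/(6.25−3.77) ≈ 9.5010·Δt.
So d_K = 267.45, d_L = 186.18, d_M = 226.62 km.
Circle about each station: (x + 136.7)² + (y + 104.2)² = 267.45²; (x − 57.6)² + (y + 140.1)² = 186.18²; (x + 131.6)² + (y + 19.4)² = 226.62².
Subtracting pairs of circle equations eliminates x²+y² and gives linear equations (the radical axes):
388.6 x − 71.8 y = 30267.75
10.2 x + 169.6 y = 8323.27
Solving the 2×2 system: x ≈ 86.0, y ≈ 43.9 km.

x ≈ 86.0 km, y ≈ 43.9 km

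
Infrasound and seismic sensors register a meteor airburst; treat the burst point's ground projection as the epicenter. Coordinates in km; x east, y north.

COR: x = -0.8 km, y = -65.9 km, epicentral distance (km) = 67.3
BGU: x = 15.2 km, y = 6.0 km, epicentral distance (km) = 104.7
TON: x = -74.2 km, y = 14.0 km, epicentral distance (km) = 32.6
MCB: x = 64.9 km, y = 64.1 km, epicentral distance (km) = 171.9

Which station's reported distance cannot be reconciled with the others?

Solve using three stations at a time. Using BGU, TON, MCB (subtract circle equations pairwise → linear system) gives (x, y) ≈ (-87.2, -16.1).
Distances from that point to each station vs reported:
  COR: calculated 99.7 vs reported 67.3 → residual 32.4 km
  BGU: calculated 104.7 vs reported 104.7 → residual 0.0 km
  TON: calculated 32.8 vs reported 32.6 → residual 0.2 km
  MCB: calculated 171.9 vs reported 171.9 → residual 0.0 km
BGU, TON, MCB are mutually consistent (residuals ≈ 0); COR is off by 32.4 km.

COR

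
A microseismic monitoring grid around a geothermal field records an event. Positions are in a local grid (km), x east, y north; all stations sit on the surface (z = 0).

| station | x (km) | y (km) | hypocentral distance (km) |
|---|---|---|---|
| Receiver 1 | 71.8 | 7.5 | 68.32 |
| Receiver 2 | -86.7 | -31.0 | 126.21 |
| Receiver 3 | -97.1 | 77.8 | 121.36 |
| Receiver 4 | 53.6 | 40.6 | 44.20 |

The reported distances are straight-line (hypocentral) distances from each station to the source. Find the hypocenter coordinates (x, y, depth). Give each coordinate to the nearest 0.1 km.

Each station gives a sphere (x−x_i)² + (y−y_i)² + z² = d_i² (stations at z=0).
Subtracting the Receiver 1 sphere from Receiver 2 and Receiver 3: z² cancels, leaving linear equations in x and y:
-317.0 x − 77.0 y = -7994.94
-337.8 x + 140.6 y = 209.13
Solving: x ≈ 15.698, y ≈ 39.203 km (keep extra digits for the depth step; rounded: 15.7, 39.2).
Then from the Receiver 1 sphere: z² = 68.32² − (x − 71.8)² − (y − 7.5)² with x = 15.698, y = 39.203, so z ≈ 22.696 ≈ 22.7 km.

(15.7, 39.2, 22.7)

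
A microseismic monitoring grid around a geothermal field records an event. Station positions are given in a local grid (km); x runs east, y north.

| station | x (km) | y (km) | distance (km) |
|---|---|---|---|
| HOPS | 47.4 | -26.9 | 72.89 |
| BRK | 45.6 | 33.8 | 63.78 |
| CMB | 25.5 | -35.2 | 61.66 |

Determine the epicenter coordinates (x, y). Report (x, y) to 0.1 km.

x ≈ -14.3 km, y ≈ 11.9 km

Circle about each station: (x − 47.4)² + (y + 26.9)² = 72.89²; (x − 45.6)² + (y − 33.8)² = 63.78²; (x − 25.5)² + (y + 35.2)² = 61.66².
Subtracting the HOPS equation from the BRK and CMB equations removes the quadratic terms:
-3.6 x + 121.4 y = 1496.49
-43.8 x − 16.6 y = 429.92
Solving the 2×2 system: x ≈ -14.3, y ≈ 11.9 km.
Check against HOPS (with the unrounded x, y): √((x − 47.4)²+(y + 26.9)²) = 72.91 ≈ 72.89 km. ✓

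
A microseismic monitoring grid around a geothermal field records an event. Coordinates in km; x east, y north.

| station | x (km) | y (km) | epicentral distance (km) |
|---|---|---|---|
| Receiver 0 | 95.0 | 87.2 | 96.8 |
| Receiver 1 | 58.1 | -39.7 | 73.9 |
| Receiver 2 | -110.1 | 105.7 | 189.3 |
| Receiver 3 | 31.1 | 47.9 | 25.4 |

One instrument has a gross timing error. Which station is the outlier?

Solve using three stations at a time. Using Receiver 0, Receiver 1, Receiver 3 (subtract circle equations pairwise → linear system) gives (x, y) ≈ (21.3, 24.4).
Distances from that point to each station vs reported:
  Receiver 0: calculated 96.8 vs reported 96.8 → residual 0.0 km
  Receiver 1: calculated 73.9 vs reported 73.9 → residual 0.0 km
  Receiver 2: calculated 154.5 vs reported 189.3 → residual 34.8 km
  Receiver 3: calculated 25.4 vs reported 25.4 → residual 0.0 km
Receiver 0, Receiver 1, Receiver 3 are mutually consistent (residuals ≈ 0); Receiver 2 is off by 34.8 km.

Receiver 2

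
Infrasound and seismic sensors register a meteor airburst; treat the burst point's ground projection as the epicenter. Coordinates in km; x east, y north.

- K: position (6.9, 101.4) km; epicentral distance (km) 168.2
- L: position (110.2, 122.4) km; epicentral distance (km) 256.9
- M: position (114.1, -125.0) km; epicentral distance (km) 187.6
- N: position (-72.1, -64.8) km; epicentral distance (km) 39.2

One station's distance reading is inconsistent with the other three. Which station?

Solve using three stations at a time. Using K, L, N (subtract circle equations pairwise → linear system) gives (x, y) ≈ (-94.6, -32.7).
Distances from that point to each station vs reported:
  K: calculated 168.2 vs reported 168.2 → residual 0.0 km
  L: calculated 256.9 vs reported 256.9 → residual 0.0 km
  M: calculated 228.1 vs reported 187.6 → residual 40.5 km
  N: calculated 39.1 vs reported 39.2 → residual 0.1 km
K, L, N are mutually consistent (residuals ≈ 0); M is off by 40.5 km.

M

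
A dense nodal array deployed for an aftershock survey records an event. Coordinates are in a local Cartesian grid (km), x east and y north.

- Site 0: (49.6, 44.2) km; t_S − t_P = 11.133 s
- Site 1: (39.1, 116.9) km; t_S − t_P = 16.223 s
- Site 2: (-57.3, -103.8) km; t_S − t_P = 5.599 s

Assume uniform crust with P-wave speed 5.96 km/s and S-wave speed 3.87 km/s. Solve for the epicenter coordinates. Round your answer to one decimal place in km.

-32.5 km east, -47.2 km north

Distance from S−P lag: d = Δt · v_P v_S / (v_P − v_S) = Δt · (5.96·3.87)/(5.96−3.87) ≈ 11.0360·Δt.
So d_Site 0 = 122.86, d_Site 1 = 179.04, d_Site 2 = 61.79 km.
Circle about each station: (x − 49.6)² + (y − 44.2)² = 122.86²; (x − 39.1)² + (y − 116.9)² = 179.04²; (x + 57.3)² + (y + 103.8)² = 61.79².
Subtracting the Site 0 equation from the Site 1 and Site 2 equations removes the quadratic terms:
-21.0 x + 145.4 y = -6180.12
-213.8 x − 296.0 y = 20920.51
Solving the 2×2 system: x ≈ -32.5, y ≈ -47.2 km.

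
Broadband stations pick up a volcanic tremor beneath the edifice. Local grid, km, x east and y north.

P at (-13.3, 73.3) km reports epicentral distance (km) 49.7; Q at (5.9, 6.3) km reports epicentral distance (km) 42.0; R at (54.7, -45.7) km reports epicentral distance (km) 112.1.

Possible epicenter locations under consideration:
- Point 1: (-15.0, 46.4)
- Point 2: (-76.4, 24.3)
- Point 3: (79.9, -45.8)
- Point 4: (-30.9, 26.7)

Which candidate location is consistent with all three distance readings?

Point 4

For each candidate, compare |candidate − station| to the reported distance:
Point 1: residuals P 22.7, Q 3.2, R 3.4 → max 22.7 km
Point 2: residuals P 30.2, Q 42.2, R 36.5 → max 42.2 km
Point 3: residuals P 101.5, Q 48.5, R 86.9 → max 101.5 km
Point 4: residuals P 0.1, Q 0.1, R 0.0 → max 0.1 km
Only Point 4 has all residuals ≈ 0.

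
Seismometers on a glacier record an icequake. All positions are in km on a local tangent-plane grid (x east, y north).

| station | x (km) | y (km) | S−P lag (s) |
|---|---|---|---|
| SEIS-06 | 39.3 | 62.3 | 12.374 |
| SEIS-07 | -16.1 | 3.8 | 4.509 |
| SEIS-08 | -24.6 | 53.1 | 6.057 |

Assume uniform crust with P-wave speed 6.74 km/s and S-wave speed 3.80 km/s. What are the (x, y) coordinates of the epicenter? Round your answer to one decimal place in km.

(-54.9, 9.9)

Distance from S−P lag: d = Δt · v_P v_S / (v_P − v_S) = Δt · (6.74·3.80)/(6.74−3.80) ≈ 8.7116·Δt.
So d_SEIS-06 = 107.80, d_SEIS-07 = 39.28, d_SEIS-08 = 52.77 km.
Circle about each station: (x − 39.3)² + (y − 62.3)² = 107.80²; (x + 16.1)² + (y − 3.8)² = 39.28²; (x + 24.6)² + (y − 53.1)² = 52.77².
Subtracting pairs of circle equations eliminates x²+y² and gives linear equations (the radical axes):
-110.8 x − 117.0 y = 4925.79
-127.8 x − 18.4 y = 6835.16
Solving the 2×2 system: x ≈ -54.9, y ≈ 9.9 km.
Check against SEIS-06 (with the unrounded x, y): √((x − 39.3)²+(y − 62.3)²) = 107.80 ≈ 107.80 km. ✓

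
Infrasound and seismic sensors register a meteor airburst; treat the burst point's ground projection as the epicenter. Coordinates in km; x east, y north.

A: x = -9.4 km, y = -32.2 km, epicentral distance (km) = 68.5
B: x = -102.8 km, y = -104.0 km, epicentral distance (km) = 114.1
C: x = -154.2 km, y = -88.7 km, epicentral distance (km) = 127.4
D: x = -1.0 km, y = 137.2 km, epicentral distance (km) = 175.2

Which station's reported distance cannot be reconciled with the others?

Solve using three stations at a time. Using A, B, C (subtract circle equations pairwise → linear system) gives (x, y) ≈ (-67.3, 4.4).
Distances from that point to each station vs reported:
  A: calculated 68.5 vs reported 68.5 → residual 0.0 km
  B: calculated 114.1 vs reported 114.1 → residual 0.0 km
  C: calculated 127.4 vs reported 127.4 → residual 0.0 km
  D: calculated 148.4 vs reported 175.2 → residual 26.8 km
A, B, C are mutually consistent (residuals ≈ 0); D is off by 26.8 km.

D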